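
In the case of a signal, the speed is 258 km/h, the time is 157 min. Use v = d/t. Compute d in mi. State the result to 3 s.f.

Solving v = d/t for d: d = v·t.
v = 258 km/h = 71.67 m/s; t = 157 min = 9420 s.
d = 6.751×10^5 m
6.751×10^5 m × (1 mi / 1609 m) = 419.5 mi

419 mi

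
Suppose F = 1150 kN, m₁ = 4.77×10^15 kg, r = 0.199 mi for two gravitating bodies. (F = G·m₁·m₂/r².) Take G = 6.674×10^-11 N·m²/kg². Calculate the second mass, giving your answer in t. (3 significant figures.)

From Newton's law of gravitation: m₂ = F·r²/(G·m₁).
F = 1150 kN = 1.150×10^6 N; m₁ = 4.77×10^15 kg; r = 0.199 mi = 320.3 m; G = 6.674×10^-11 N·m²/kg².
m₂ = 3.705×10^5 kg
3.705×10^5 kg × (1 t / 1000 kg) = 370.5 t

371 t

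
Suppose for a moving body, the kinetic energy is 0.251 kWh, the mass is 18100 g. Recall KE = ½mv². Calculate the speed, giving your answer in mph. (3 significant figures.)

707 mph

Rearranging KE = ½mv² for v: v = √(2·KE/m).
KE = 0.251 kWh = 9.036×10^5 J; m = 18100 g = 18.10 kg.
v = 316.0 m/s
316.0 m/s × (1 mph / 0.4470 m/s) = 706.8 mph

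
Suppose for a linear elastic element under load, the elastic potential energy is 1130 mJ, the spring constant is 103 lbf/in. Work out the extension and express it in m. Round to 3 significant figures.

Rearranging: x = √(2U/k).
U = 1130 mJ = 1.130 J; k = 103 lbf/in = 18038 N/m.
x = 0.01119 m

0.0112 m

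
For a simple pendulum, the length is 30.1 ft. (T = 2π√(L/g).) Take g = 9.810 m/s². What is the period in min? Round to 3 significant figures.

T is given directly by: T = 2π√(L/g).
L = 30.1 ft = 9.174 m; g = 9.810 m/s².
T = 6.076 s
6.076 s × (1 min / 60.00 s) = 0.1013 min

0.101 min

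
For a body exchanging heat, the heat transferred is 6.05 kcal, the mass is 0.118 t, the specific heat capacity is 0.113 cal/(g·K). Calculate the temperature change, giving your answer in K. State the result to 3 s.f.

Rearranging Q = m·c·ΔT for ΔT: ΔT = Q/(m·c).
Q = 6.05 kcal = 25313 J; m = 0.118 t = 118.0 kg; c = 0.113 cal/(g·K) = 472.8 J/(kg·K).
ΔT = 0.4537 K

0.454 K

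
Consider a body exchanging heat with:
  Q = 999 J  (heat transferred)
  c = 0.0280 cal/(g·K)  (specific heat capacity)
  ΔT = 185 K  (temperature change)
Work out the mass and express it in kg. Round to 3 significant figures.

0.0461 kg

Solving Q = m·c·ΔT for m: m = Q/(c·ΔT).
Q = 999 J; c = 0.0280 cal/(g·K) = 117.2 J/(kg·K); ΔT = 185 K.
m = 0.04609 kg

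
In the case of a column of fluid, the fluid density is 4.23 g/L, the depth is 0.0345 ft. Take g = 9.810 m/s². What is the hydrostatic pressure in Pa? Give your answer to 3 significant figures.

0.436 Pa

Directly: P = ρgh.
ρ = 4.23 g/L = 4.230 kg/m³; h = 0.0345 ft = 0.01052 m; g = 9.810 m/s².
P = 0.4364 Pa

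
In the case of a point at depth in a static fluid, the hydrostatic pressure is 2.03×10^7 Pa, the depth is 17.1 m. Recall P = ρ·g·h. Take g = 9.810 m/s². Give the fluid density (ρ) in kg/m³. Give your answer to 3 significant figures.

1.21×10^5 kg/m³

Rearranging P = ρ·g·h for ρ: ρ = P/(g·h).
P = 2.03×10^7 Pa; h = 17.1 m; g = 9.810 m/s².
ρ = 1.210×10^5 kg/m³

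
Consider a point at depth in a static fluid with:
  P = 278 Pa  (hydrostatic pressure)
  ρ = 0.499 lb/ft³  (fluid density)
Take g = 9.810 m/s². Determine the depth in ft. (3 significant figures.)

Rearranging P = ρ·g·h for h: h = P/(ρ·g).
P = 278 Pa; ρ = 0.499 lb/ft³ = 7.993 kg/m³; g = 9.810 m/s².
h = 3.545 m
3.545 m × (1 ft / 0.3048 m) = 11.63 ft

11.6 ft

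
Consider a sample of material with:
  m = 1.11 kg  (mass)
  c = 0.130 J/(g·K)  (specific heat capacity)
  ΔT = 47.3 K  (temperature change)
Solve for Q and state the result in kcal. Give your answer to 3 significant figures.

Directly: Q = mcΔT.
m = 1.11 kg; c = 0.130 J/(g·K) = 130.0 J/(kg·K); ΔT = 47.3 K.
Q = 6825 J  (the unit combination reduces to kg·m²/s² = J)
6825 J × (1 kcal / 4184 J) = 1.631 kcal

1.63 kcal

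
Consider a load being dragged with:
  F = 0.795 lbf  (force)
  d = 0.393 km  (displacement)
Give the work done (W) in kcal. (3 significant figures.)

Directly: W = F·d.
F = 0.795 lbf = 3.536 N; d = 0.393 km = 393.0 m.
W = 1390 J  (the unit combination reduces to kg·m²/s² = J)
1390 J × (1 kcal / 4184 J) = 0.3322 kcal

0.332 kcal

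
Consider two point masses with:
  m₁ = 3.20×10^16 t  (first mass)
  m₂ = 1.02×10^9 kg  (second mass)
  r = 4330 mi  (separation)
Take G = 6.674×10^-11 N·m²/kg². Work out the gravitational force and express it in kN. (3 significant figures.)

44.9 kN

From Newton's law of gravitation: F = Gm₁m₂/r².
m₁ = 3.20×10^16 t = 3.200×10^19 kg; m₂ = 1.02×10^9 kg; r = 4330 mi = 6.968×10^6 m; G = 6.674×10^-11 N·m²/kg².
F = 44860 N  (the unit combination reduces to kg·m/s² = N)
44860 N × (1 kN / 1000 N) = 44.86 kN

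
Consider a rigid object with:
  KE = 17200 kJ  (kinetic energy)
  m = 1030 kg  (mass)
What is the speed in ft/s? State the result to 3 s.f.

Solving KE = ½mv² for v: v = √(2·KE/m).
KE = 17200 kJ = 1.720×10^7 J; m = 1030 kg.
v = 182.8 m/s
182.8 m/s × (1 ft/s / 0.3048 m/s) = 599.6 ft/s

600 ft/s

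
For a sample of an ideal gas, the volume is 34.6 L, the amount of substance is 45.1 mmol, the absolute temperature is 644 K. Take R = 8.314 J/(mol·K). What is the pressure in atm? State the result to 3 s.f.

0.0689 atm

Directly: P = nRT/V.
V = 34.6 L = 0.03460 m³; n = 45.1 mmol = 0.04510 mol; T = 644 K; R = 8.314 J/(mol·K).
P = 6979 Pa  (the unit combination reduces to kg/(m·s²) = Pa)
6979 Pa × (1 atm / 1.013×10^5 Pa) = 0.06888 atm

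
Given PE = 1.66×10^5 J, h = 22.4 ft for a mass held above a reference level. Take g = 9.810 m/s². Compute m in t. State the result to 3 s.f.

2.48 t

Solving PE = m·g·h for m: m = PE/(g·h).
PE = 1.66×10^5 J; h = 22.4 ft = 6.828 m; g = 9.810 m/s².
m = 2478 kg
2478 kg × (1 t / 1000 kg) = 2.478 t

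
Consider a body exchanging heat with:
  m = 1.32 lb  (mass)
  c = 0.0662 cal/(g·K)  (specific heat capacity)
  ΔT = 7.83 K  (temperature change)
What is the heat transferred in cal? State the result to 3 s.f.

310 cal

Q is given directly by: Q = mcΔT.
m = 1.32 lb = 0.5987 kg; c = 0.0662 cal/(g·K) = 277.0 J/(kg·K); ΔT = 7.83 K.
Q = 1299 J
1299 J × (1 cal / 4.184 J) = 310.4 cal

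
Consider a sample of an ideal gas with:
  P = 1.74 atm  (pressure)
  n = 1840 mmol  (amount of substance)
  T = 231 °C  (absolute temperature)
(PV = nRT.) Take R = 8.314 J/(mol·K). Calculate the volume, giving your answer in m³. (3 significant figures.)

From the ideal-gas law: V = nRT/P.
P = 1.74 atm = 1.763×10^5 Pa; n = 1840 mmol = 1.840 mol; T = 231 °C = 504.1 K; R = 8.314 J/(mol·K).
V = 0.04374 m³

0.0437 m³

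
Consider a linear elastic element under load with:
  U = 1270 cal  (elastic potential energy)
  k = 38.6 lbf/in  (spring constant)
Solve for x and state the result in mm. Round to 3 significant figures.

1250 mm

Rearranging U = ½k·x² for x: x = √(2U/k).
U = 1270 cal = 5314 J; k = 38.6 lbf/in = 6760 N/m.
x = 1.254 m
1.254 m × (1 mm / 0.001000 m) = 1254 mm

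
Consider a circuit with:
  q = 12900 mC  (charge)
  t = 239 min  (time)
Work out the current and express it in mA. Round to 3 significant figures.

Rearranging: I = q/t.
q = 12900 mC = 12.90 C; t = 239 min = 14340 s.
I = 8.996×10^-4 A
8.996×10^-4 A × (1 mA / 0.001000 A) = 0.8996 mA

0.900 mA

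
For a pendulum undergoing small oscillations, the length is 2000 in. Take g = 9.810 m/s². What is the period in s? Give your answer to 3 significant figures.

T is given directly by: T = 2π√(L/g).
L = 2000 in = 50.80 m; g = 9.810 m/s².
T = 14.30 s

14.3 s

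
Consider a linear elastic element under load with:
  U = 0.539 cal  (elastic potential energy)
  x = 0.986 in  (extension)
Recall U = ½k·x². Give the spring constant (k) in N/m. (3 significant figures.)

7190 N/m

Rearranging: k = 2U/x².
U = 0.539 cal = 2.255 J; x = 0.986 in = 0.02504 m.
k = 7191 N/m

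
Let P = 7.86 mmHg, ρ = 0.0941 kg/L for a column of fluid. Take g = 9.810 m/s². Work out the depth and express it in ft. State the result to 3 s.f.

3.72 ft

Rearranging P = ρ·g·h for h: h = P/(ρ·g).
P = 7.86 mmHg = 1048 Pa; ρ = 0.0941 kg/L = 94.10 kg/m³; g = 9.810 m/s².
h = 1.135 m
1.135 m × (1 ft / 0.3048 m) = 3.724 ft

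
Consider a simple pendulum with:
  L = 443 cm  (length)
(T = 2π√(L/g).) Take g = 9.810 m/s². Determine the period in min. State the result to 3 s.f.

0.0704 min

Directly: T = 2π√(L/g).
L = 443 cm = 4.430 m; g = 9.810 m/s².
T = 4.222 s
4.222 s × (1 min / 60.00 s) = 0.07037 min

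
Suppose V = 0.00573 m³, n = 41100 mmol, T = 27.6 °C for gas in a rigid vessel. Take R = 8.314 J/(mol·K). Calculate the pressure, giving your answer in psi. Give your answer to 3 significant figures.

From the ideal-gas law: P = nRT/V.
V = 0.00573 m³; n = 41100 mmol = 41.10 mol; T = 27.6 °C = 300.8 K; R = 8.314 J/(mol·K).
P = 1.794×10^7 Pa  (the unit combination reduces to kg/(m·s²) = Pa)
1.794×10^7 Pa × (1 psi / 6895 Pa) = 2601 psi

2600 psi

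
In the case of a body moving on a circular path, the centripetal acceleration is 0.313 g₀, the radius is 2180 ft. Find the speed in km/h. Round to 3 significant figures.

Rearranging a = v²/r for v: v = √(a·r).
a = 0.313 g₀ = 3.069 m/s²; r = 2180 ft = 664.5 m.
v = 45.16 m/s
45.16 m/s × (1 km/h / 0.2778 m/s) = 162.6 km/h

163 km/h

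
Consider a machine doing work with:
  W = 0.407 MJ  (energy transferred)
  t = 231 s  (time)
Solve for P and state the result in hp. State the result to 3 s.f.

Directly: P = W/t.
W = 0.407 MJ = 4.070×10^5 J; t = 231 s.
P = 1762 W
1762 W × (1 hp / 745.7 W) = 2.363 hp

2.36 hp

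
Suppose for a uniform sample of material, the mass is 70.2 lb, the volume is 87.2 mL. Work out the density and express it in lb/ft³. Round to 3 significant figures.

Directly: ρ = m/V.
m = 70.2 lb = 31.84 kg; V = 87.2 mL = 8.720×10^-5 m³.
ρ = 3.652×10^5 kg/m³
3.652×10^5 kg/m³ × (1 lb/ft³ / 16.02 kg/m³) = 22796 lb/ft³

22800 lb/ft³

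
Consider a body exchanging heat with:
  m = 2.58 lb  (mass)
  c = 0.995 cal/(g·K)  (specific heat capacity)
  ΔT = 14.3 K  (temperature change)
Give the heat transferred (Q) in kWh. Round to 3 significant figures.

Q is given directly by: Q = mcΔT.
m = 2.58 lb = 1.170 kg; c = 0.995 cal/(g·K) = 4163 J/(kg·K); ΔT = 14.3 K.
Q = 69668 J
69668 J × (1 kWh / 3.600×10^6 J) = 0.01935 kWh

0.0194 kWh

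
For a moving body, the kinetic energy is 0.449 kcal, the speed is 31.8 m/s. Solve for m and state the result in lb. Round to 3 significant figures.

8.19 lb

Rearranging: m = 2·KE/v².
KE = 0.449 kcal = 1879 J; v = 31.8 m/s.
m = 3.715 kg
3.715 kg × (1 lb / 0.4536 kg) = 8.191 lb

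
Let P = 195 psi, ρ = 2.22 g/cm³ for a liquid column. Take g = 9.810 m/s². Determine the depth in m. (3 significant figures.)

Solving P = ρ·g·h for h: h = P/(ρ·g).
P = 195 psi = 1.344×10^6 Pa; ρ = 2.22 g/cm³ = 2220 kg/m³; g = 9.810 m/s².
h = 61.74 m

61.7 m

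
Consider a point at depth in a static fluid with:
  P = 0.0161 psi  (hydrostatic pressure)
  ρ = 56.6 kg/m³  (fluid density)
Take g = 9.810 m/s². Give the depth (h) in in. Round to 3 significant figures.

7.87 in

Rearranging: h = P/(ρ·g).
P = 0.0161 psi = 111.0 Pa; ρ = 56.6 kg/m³; g = 9.810 m/s².
h = 0.1999 m
0.1999 m × (1 in / 0.02540 m) = 7.871 in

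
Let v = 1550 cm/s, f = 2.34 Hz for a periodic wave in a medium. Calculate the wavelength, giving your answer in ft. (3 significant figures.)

21.7 ft

Rearranging v = f·λ for λ: λ = v/f.
v = 1550 cm/s = 15.50 m/s; f = 2.34 Hz.
λ = 6.624 m
6.624 m × (1 ft / 0.3048 m) = 21.73 ft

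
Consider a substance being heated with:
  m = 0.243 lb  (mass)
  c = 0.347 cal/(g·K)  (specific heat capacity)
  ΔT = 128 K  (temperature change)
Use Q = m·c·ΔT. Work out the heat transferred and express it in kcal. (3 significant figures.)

4.90 kcal

Q is given directly by: Q = mcΔT.
m = 0.243 lb = 0.1102 kg; c = 0.347 cal/(g·K) = 1452 J/(kg·K); ΔT = 128 K.
Q = 20483 J  (the unit combination reduces to kg·m²/s² = J)
20483 J × (1 kcal / 4184 J) = 4.896 kcal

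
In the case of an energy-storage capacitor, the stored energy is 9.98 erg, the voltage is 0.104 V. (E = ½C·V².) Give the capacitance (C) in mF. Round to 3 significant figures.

Rearranging: C = 2E/V².
E = 9.98 erg = 9.980×10^-7 J; V = 0.104 V.
C = 1.845×10^-4 F
1.845×10^-4 F × (1 mF / 0.001000 F) = 0.1845 mF

0.185 mF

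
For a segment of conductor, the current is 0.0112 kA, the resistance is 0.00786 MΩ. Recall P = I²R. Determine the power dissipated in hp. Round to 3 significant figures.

1320 hp

Directly: P = I²R.
I = 0.0112 kA = 11.20 A; R = 0.00786 MΩ = 7860 Ω.
P = 9.860×10^5 W
9.860×10^5 W × (1 hp / 745.7 W) = 1322 hp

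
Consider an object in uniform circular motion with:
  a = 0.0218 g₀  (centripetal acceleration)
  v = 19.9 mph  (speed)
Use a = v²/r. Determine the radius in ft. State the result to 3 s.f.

Rearranging a = v²/r for r: r = v²/a.
a = 0.0218 g₀ = 0.2138 m/s²; v = 19.9 mph = 8.896 m/s.
r = 370.2 m
370.2 m × (1 ft / 0.3048 m) = 1215 ft

1210 ft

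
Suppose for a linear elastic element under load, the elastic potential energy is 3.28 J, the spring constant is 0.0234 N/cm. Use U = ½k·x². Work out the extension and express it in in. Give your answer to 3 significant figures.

Solving U = ½k·x² for x: x = √(2U/k).
U = 3.28 J; k = 0.0234 N/cm = 2.340 N/m.
x = 1.674 m
1.674 m × (1 in / 0.02540 m) = 65.92 in

65.9 in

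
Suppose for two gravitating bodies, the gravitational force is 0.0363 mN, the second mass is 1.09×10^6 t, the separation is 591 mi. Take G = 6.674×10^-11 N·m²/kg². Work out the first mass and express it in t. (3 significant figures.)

Rearranging F = G·m₁·m₂/r² for m₁: m₁ = F·r²/(G·m₂).
F = 0.0363 mN = 3.630×10^-5 N; m₂ = 1.09×10^6 t = 1.090×10^9 kg; r = 591 mi = 9.511×10^5 m; G = 6.674×10^-11 N·m²/kg².
m₁ = 4.514×10^8 kg
4.514×10^8 kg × (1 t / 1000 kg) = 4.514×10^5 t

4.51×10^5 t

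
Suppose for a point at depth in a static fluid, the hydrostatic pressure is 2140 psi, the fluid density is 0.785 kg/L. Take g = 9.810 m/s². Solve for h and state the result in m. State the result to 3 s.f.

1920 m

Solving P = ρ·g·h for h: h = P/(ρ·g).
P = 2140 psi = 1.475×10^7 Pa; ρ = 0.785 kg/L = 785.0 kg/m³; g = 9.810 m/s².
h = 1916 m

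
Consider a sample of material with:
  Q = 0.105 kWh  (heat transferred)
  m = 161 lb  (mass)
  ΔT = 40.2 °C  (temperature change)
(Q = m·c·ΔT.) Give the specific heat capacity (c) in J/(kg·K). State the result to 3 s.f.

129 J/(kg·K)

Solving Q = m·c·ΔT for c: c = Q/(m·ΔT).
Q = 0.105 kWh = 3.780×10^5 J; m = 161 lb = 73.03 kg; ΔT = 40.2 °C = 40.20 K.
c = 128.8 J/(kg·K)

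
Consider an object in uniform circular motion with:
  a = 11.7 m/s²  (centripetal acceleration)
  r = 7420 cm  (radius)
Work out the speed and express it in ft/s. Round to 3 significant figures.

Rearranging: v = √(a·r).
a = 11.7 m/s²; r = 7420 cm = 74.20 m.
v = 29.46 m/s
29.46 m/s × (1 ft/s / 0.3048 m/s) = 96.67 ft/s

96.7 ft/s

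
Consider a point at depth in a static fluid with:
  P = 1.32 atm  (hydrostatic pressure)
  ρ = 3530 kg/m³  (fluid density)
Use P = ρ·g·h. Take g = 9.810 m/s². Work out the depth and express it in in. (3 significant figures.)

152 in

Solving P = ρ·g·h for h: h = P/(ρ·g).
P = 1.32 atm = 1.337×10^5 Pa; ρ = 3530 kg/m³; g = 9.810 m/s².
h = 3.862 m
3.862 m × (1 in / 0.02540 m) = 152.1 in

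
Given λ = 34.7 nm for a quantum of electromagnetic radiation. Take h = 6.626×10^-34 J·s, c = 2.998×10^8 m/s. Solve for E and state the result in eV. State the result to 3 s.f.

35.7 eV

E is given directly by: E = hc/λ.
λ = 34.7 nm = 3.470×10^-8 m; h = 6.626×10^-34 J·s; c = 2.998×10^8 m/s.
E = 5.725×10^-18 J
5.725×10^-18 J × (1 eV / 1.602×10^-19 J) = 35.73 eV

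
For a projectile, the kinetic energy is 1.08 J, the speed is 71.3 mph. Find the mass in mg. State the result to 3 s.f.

2130 mg

Rearranging KE = ½mv² for m: m = 2·KE/v².
KE = 1.08 J; v = 71.3 mph = 31.87 m/s.
m = 0.002126 kg
0.002126 kg × (1 mg / 1.000×10^-6 kg) = 2126 mg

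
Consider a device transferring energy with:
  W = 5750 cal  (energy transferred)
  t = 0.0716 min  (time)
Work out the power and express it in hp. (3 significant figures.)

7.51 hp

P is given directly by: P = W/t.
W = 5750 cal = 24058 J; t = 0.0716 min = 4.296 s.
P = 5600 W
5600 W × (1 hp / 745.7 W) = 7.510 hp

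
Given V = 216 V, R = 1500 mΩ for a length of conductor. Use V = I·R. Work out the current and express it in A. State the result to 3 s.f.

144 A

Rearranging: I = V/R.
V = 216 V; R = 1500 mΩ = 1.500 Ω.
I = 144.0 A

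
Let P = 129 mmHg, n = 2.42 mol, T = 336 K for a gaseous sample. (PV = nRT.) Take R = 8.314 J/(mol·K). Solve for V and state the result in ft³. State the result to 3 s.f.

Rearranging PV = nRT for V: V = nRT/P.
P = 129 mmHg = 17199 Pa; n = 2.42 mol; T = 336 K; R = 8.314 J/(mol·K).
V = 0.3931 m³
0.3931 m³ × (1 ft³ / 0.02832 m³) = 13.88 ft³

13.9 ft³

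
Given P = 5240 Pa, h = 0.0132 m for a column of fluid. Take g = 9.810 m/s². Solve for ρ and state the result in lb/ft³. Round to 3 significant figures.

Solving P = ρ·g·h for ρ: ρ = P/(g·h).
P = 5240 Pa; h = 0.0132 m; g = 9.810 m/s².
ρ = 40466 kg/m³
40466 kg/m³ × (1 lb/ft³ / 16.02 kg/m³) = 2526 lb/ft³

2530 lb/ft³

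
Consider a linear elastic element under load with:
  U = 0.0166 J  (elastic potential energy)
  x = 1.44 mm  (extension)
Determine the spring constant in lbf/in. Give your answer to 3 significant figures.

Rearranging: k = 2U/x².
U = 0.0166 J; x = 1.44 mm = 0.001440 m.
k = 16011 N/m
16011 N/m × (1 lbf/in / 175.1 N/m) = 91.42 lbf/in

91.4 lbf/in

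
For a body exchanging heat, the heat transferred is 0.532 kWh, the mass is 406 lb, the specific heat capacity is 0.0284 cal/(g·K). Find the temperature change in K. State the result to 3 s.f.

Rearranging: ΔT = Q/(m·c).
Q = 0.532 kWh = 1.915×10^6 J; m = 406 lb = 184.2 kg; c = 0.0284 cal/(g·K) = 118.8 J/(kg·K).
ΔT = 87.52 K

87.5 K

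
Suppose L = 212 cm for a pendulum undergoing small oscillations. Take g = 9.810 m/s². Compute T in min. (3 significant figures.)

0.0487 min

Directly: T = 2π√(L/g).
L = 212 cm = 2.120 m; g = 9.810 m/s².
T = 2.921 s
2.921 s × (1 min / 60.00 s) = 0.04868 min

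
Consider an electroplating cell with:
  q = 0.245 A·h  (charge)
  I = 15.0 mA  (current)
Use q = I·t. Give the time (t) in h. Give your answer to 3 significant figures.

Rearranging q = I·t for t: t = q/I.
q = 0.245 A·h = 882.0 C; I = 15.0 mA = 0.01500 A.
t = 58800 s
58800 s × (1 h / 3600 s) = 16.33 h

16.3 h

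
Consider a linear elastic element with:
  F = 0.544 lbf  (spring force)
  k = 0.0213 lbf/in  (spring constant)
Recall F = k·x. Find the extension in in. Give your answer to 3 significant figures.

Solving F = k·x for x: x = F/k.
F = 0.544 lbf = 2.420 N; k = 0.0213 lbf/in = 3.730 N/m.
x = 0.6487 m
0.6487 m × (1 in / 0.02540 m) = 25.54 in

25.5 in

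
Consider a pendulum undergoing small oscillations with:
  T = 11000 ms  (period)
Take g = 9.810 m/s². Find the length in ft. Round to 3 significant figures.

Rearranging T = 2π√(L/g) for L: L = g·(T/2π)².
T = 11000 ms = 11.00 s; g = 9.810 m/s².
L = 30.07 m
30.07 m × (1 ft / 0.3048 m) = 98.65 ft

98.6 ft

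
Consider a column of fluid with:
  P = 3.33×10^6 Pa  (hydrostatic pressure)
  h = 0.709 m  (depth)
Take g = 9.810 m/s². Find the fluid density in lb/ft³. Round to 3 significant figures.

Rearranging: ρ = P/(g·h).
P = 3.33×10^6 Pa; h = 0.709 m; g = 9.810 m/s².
ρ = 4.788×10^5 kg/m³
4.788×10^5 kg/m³ × (1 lb/ft³ / 16.02 kg/m³) = 29889 lb/ft³

29900 lb/ft³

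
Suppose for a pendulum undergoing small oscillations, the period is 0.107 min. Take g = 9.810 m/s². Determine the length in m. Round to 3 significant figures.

Solving T = 2π√(L/g) for L: L = g·(T/2π)².
T = 0.107 min = 6.420 s; g = 9.810 m/s².
L = 10.24 m

10.2 m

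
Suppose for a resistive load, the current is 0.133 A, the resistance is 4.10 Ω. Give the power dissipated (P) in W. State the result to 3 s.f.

0.0725 W

Directly: P = I²R.
I = 0.133 A; R = 4.10 Ω.
P = 0.07252 W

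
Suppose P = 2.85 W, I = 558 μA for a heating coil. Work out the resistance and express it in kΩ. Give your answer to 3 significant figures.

Rearranging: R = P/I².
P = 2.85 W; I = 558 μA = 5.580×10^-4 A.
R = 9.153×10^6 Ω
9.153×10^6 Ω × (1 kΩ / 1000 Ω) = 9153 kΩ

9150 kΩ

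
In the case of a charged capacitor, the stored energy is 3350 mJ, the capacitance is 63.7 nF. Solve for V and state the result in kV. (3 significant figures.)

Rearranging: V = √(2E/C).
E = 3350 mJ = 3.350 J; C = 63.7 nF = 6.370×10^-8 F.
V = 10256 V
10256 V × (1 kV / 1000 V) = 10.26 kV

10.3 kV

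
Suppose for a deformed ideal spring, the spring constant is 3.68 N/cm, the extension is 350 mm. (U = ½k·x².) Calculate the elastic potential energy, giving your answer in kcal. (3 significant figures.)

Directly: U = ½kx².
k = 3.68 N/cm = 368.0 N/m; x = 350 mm = 0.3500 m.
U = 22.54 J
22.54 J × (1 kcal / 4184 J) = 0.005387 kcal

0.00539 kcal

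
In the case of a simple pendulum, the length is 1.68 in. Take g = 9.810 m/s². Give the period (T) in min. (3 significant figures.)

0.00691 min

T is given directly by: T = 2π√(L/g).
L = 1.68 in = 0.04267 m; g = 9.810 m/s².
T = 0.4144 s
0.4144 s × (1 min / 60.00 s) = 0.006907 min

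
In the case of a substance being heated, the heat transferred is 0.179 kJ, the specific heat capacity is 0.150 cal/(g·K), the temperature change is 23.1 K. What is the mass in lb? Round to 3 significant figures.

Rearranging: m = Q/(c·ΔT).
Q = 0.179 kJ = 179.0 J; c = 0.150 cal/(g·K) = 627.6 J/(kg·K); ΔT = 23.1 K.
m = 0.01235 kg
0.01235 kg × (1 lb / 0.4536 kg) = 0.02722 lb

0.0272 lb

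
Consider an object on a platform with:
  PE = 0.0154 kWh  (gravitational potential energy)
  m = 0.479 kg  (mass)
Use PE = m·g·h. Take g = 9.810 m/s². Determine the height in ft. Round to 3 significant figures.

38700 ft

Rearranging PE = m·g·h for h: h = PE/(m·g).
PE = 0.0154 kWh = 55440 J; m = 0.479 kg; g = 9.810 m/s².
h = 11798 m
11798 m × (1 ft / 0.3048 m) = 38708 ft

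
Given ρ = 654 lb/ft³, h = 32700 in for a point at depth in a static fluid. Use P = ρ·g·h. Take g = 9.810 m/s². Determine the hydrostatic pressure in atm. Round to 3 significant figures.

P is given directly by: P = ρgh.
ρ = 654 lb/ft³ = 10476 kg/m³; h = 32700 in = 830.6 m; g = 9.810 m/s².
P = 8.536×10^7 Pa
8.536×10^7 Pa × (1 atm / 1.013×10^5 Pa) = 842.4 atm

842 atm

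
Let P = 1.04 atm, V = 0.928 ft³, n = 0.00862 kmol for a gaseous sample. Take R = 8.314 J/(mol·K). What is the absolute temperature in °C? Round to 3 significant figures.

Rearranging: T = PV/(nR).
P = 1.04 atm = 1.054×10^5 Pa; V = 0.928 ft³ = 0.02628 m³; n = 0.00862 kmol = 8.620 mol; R = 8.314 J/(mol·K).
T = 38.64 K
38.64 K − 273.15 = -234.5 °C

-235 °C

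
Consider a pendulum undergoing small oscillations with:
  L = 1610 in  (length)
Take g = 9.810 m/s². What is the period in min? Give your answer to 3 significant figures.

0.214 min

Directly: T = 2π√(L/g).
L = 1610 in = 40.89 m; g = 9.810 m/s².
T = 12.83 s
12.83 s × (1 min / 60.00 s) = 0.2138 min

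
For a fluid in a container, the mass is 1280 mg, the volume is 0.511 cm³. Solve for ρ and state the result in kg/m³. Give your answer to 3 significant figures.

2500 kg/m³

ρ is given directly by: ρ = m/V.
m = 1280 mg = 0.001280 kg; V = 0.511 cm³ = 5.110×10^-7 m³.
ρ = 2505 kg/m³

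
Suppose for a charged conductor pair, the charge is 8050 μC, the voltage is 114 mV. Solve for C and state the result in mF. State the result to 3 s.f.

Directly: C = Q/V.
Q = 8050 μC = 0.008050 C; V = 114 mV = 0.1140 V.
C = 0.07061 F
0.07061 F × (1 mF / 0.001000 F) = 70.61 mF

70.6 mF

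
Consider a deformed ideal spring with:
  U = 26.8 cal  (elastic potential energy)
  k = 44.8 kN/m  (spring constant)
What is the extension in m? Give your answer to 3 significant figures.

Solving U = ½k·x² for x: x = √(2U/k).
U = 26.8 cal = 112.1 J; k = 44.8 kN/m = 44800 N/m.
x = 0.07075 m

0.0708 m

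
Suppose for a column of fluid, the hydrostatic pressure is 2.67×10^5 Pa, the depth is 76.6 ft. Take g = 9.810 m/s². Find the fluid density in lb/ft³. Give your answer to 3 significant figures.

72.8 lb/ft³

Solving P = ρ·g·h for ρ: ρ = P/(g·h).
P = 2.67×10^5 Pa; h = 76.6 ft = 23.35 m; g = 9.810 m/s².
ρ = 1166 kg/m³
1166 kg/m³ × (1 lb/ft³ / 16.02 kg/m³) = 72.77 lb/ft³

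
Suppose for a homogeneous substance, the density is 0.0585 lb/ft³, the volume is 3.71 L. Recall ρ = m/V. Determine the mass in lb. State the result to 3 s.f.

Rearranging: m = ρV.
ρ = 0.0585 lb/ft³ = 0.9371 kg/m³; V = 3.71 L = 0.003710 m³.
m = 0.003477 kg
0.003477 kg × (1 lb / 0.4536 kg) = 0.007665 lb

0.00766 lb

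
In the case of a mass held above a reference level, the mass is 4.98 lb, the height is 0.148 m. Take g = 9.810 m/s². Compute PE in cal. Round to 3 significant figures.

0.784 cal

Directly: PE = mgh.
m = 4.98 lb = 2.259 kg; h = 0.148 m; g = 9.810 m/s².
PE = 3.280 J  (the unit combination reduces to kg·m²/s² = J)
3.280 J × (1 cal / 4.184 J) = 0.7839 cal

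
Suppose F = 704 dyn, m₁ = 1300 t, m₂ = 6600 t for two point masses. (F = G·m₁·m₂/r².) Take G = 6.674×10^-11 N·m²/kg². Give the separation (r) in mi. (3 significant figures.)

Rearranging: r = √(G·m₁m₂/F).
F = 704 dyn = 0.007040 N; m₁ = 1300 t = 1.300×10^6 kg; m₂ = 6600 t = 6.600×10^6 kg; G = 6.674×10^-11 N·m²/kg².
r = 285.2 m
285.2 m × (1 mi / 1609 m) = 0.1772 mi

0.177 mi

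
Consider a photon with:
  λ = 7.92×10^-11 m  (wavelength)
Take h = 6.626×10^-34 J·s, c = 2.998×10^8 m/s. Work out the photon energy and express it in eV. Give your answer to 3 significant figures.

15700 eV

E is given directly by: E = hc/λ.
λ = 7.92×10^-11 m; h = 6.626×10^-34 J·s; c = 2.998×10^8 m/s.
E = 2.508×10^-15 J
2.508×10^-15 J × (1 eV / 1.602×10^-19 J) = 15655 eV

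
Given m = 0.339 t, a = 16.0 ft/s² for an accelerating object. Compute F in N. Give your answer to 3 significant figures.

1650 N

F is given directly by: F = m·a.
m = 0.339 t = 339.0 kg; a = 16.0 ft/s² = 4.877 m/s².
F = 1653 N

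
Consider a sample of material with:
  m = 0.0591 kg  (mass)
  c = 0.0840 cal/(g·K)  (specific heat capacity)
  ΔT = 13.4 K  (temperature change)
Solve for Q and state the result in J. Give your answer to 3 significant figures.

278 J

Directly: Q = mcΔT.
m = 0.0591 kg; c = 0.0840 cal/(g·K) = 351.5 J/(kg·K); ΔT = 13.4 K.
Q = 278.3 J  (the unit combination reduces to kg·m²/s² = J)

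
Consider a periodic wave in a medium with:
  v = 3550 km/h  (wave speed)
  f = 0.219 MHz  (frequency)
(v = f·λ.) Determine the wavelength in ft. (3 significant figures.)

0.0148 ft

Rearranging v = f·λ for λ: λ = v/f.
v = 3550 km/h = 986.1 m/s; f = 0.219 MHz = 2.190×10^5 Hz.
λ = 0.004503 m
0.004503 m × (1 ft / 0.3048 m) = 0.01477 ft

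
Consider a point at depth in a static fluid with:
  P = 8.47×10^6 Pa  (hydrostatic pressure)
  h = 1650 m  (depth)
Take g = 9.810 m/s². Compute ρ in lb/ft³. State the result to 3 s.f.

32.7 lb/ft³

Solving P = ρ·g·h for ρ: ρ = P/(g·h).
P = 8.47×10^6 Pa; h = 1650 m; g = 9.810 m/s².
ρ = 523.3 kg/m³
523.3 kg/m³ × (1 lb/ft³ / 16.02 kg/m³) = 32.67 lb/ft³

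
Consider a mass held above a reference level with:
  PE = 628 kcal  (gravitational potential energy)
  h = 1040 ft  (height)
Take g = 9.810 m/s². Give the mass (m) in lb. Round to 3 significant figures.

Rearranging: m = PE/(g·h).
PE = 628 kcal = 2.628×10^6 J; h = 1040 ft = 317.0 m; g = 9.810 m/s².
m = 845.0 kg
845.0 kg × (1 lb / 0.4536 kg) = 1863 lb

1860 lb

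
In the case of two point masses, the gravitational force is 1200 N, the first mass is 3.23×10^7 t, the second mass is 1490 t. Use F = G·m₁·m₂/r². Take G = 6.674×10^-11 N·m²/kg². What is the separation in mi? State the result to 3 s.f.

0.0321 mi

From Newton's law of gravitation: r = √(G·m₁m₂/F).
F = 1200 N; m₁ = 3.23×10^7 t = 3.230×10^10 kg; m₂ = 1490 t = 1.490×10^6 kg; G = 6.674×10^-11 N·m²/kg².
r = 51.74 m
51.74 m × (1 mi / 1609 m) = 0.03215 mi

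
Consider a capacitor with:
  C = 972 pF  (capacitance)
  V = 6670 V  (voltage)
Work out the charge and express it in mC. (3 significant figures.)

Rearranging: Q = CV.
C = 972 pF = 9.720×10^-10 F; V = 6670 V.
Q = 6.483×10^-6 C
6.483×10^-6 C × (1 mC / 0.001000 C) = 0.006483 mC

0.00648 mC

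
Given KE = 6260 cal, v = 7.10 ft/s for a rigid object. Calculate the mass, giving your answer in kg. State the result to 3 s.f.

Rearranging: m = 2·KE/v².
KE = 6260 cal = 26192 J; v = 7.10 ft/s = 2.164 m/s.
m = 11185 kg

11200 kg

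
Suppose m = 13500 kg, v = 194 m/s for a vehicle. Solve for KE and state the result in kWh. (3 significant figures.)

70.6 kWh

KE is given directly by: KE = ½mv².
m = 13500 kg; v = 194 m/s.
KE = 2.540×10^8 J
2.540×10^8 J × (1 kWh / 3.600×10^6 J) = 70.57 kWh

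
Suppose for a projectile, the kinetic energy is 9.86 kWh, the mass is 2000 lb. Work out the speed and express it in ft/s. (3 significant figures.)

918 ft/s

Rearranging KE = ½mv² for v: v = √(2·KE/m).
KE = 9.86 kWh = 3.550×10^7 J; m = 2000 lb = 907.2 kg.
v = 279.7 m/s
279.7 m/s × (1 ft/s / 0.3048 m/s) = 917.8 ft/s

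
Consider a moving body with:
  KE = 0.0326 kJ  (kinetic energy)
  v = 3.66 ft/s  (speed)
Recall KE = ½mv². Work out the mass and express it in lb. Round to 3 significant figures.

116 lb

Solving KE = ½mv² for m: m = 2·KE/v².
KE = 0.0326 kJ = 32.60 J; v = 3.66 ft/s = 1.116 m/s.
m = 52.39 kg
52.39 kg × (1 lb / 0.4536 kg) = 115.5 lb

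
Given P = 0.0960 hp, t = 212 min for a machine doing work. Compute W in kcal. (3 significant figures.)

Rearranging P = W/t for W: W = P·t.
P = 0.0960 hp = 71.59 W; t = 212 min = 12720 s.
W = 9.106×10^5 J
9.106×10^5 J × (1 kcal / 4184 J) = 217.6 kcal

218 kcal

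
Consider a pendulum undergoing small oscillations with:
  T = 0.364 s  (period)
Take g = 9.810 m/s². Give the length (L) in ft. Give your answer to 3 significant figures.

Solving T = 2π√(L/g) for L: L = g·(T/2π)².
T = 0.364 s; g = 9.810 m/s².
L = 0.03292 m
0.03292 m × (1 ft / 0.3048 m) = 0.1080 ft

0.108 ft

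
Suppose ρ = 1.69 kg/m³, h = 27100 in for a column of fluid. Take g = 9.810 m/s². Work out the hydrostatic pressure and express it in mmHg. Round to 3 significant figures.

85.6 mmHg

Directly: P = ρgh.
ρ = 1.69 kg/m³; h = 27100 in = 688.3 m; g = 9.810 m/s².
P = 11412 Pa
11412 Pa × (1 mmHg / 133.3 Pa) = 85.60 mmHg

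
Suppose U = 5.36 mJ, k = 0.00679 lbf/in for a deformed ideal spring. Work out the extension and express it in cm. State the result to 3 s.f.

9.49 cm

Solving U = ½k·x² for x: x = √(2U/k).
U = 5.36 mJ = 0.005360 J; k = 0.00679 lbf/in = 1.189 N/m.
x = 0.09495 m
0.09495 m × (1 cm / 0.01000 m) = 9.495 cm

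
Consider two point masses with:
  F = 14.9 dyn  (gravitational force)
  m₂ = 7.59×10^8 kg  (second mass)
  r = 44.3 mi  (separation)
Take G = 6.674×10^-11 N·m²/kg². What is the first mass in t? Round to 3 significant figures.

From Newton's law of gravitation: m₁ = F·r²/(G·m₂).
F = 14.9 dyn = 1.490×10^-4 N; m₂ = 7.59×10^8 kg; r = 44.3 mi = 71294 m; G = 6.674×10^-11 N·m²/kg².
m₁ = 1.495×10^7 kg
1.495×10^7 kg × (1 t / 1000 kg) = 14951 t

15000 t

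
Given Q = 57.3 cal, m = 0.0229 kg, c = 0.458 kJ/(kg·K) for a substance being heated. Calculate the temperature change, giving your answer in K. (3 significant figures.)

Rearranging Q = m·c·ΔT for ΔT: ΔT = Q/(m·c).
Q = 57.3 cal = 239.7 J; m = 0.0229 kg; c = 0.458 kJ/(kg·K) = 458.0 J/(kg·K).
ΔT = 22.86 K

22.9 K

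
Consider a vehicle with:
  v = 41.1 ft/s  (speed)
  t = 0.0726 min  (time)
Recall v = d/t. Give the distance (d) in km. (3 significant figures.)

0.0546 km

Rearranging: d = v·t.
v = 41.1 ft/s = 12.53 m/s; t = 0.0726 min = 4.356 s.
d = 54.57 m
54.57 m × (1 km / 1000 m) = 0.05457 km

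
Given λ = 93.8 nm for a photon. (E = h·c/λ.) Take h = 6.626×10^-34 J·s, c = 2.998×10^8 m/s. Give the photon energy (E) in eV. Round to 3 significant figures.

13.2 eV

E is given directly by: E = hc/λ.
λ = 93.8 nm = 9.380×10^-8 m; h = 6.626×10^-34 J·s; c = 2.998×10^8 m/s.
E = 2.118×10^-18 J
2.118×10^-18 J × (1 eV / 1.602×10^-19 J) = 13.22 eV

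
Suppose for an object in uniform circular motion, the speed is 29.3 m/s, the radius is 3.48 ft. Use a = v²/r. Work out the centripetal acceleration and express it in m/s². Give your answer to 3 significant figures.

a is given directly by: a = v²/r.
v = 29.3 m/s; r = 3.48 ft = 1.061 m.
a = 809.4 m/s²

809 m/s²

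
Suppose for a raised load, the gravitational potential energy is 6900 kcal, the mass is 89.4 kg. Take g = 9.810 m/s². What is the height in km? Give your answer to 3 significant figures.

32.9 km

Rearranging: h = PE/(m·g).
PE = 6900 kcal = 2.887×10^7 J; m = 89.4 kg; g = 9.810 m/s².
h = 32918 m
32918 m × (1 km / 1000 m) = 32.92 km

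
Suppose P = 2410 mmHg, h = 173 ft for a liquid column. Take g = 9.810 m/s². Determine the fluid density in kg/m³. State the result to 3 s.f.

621 kg/m³

Rearranging P = ρ·g·h for ρ: ρ = P/(g·h).
P = 2410 mmHg = 3.213×10^5 Pa; h = 173 ft = 52.73 m; g = 9.810 m/s².
ρ = 621.1 kg/m³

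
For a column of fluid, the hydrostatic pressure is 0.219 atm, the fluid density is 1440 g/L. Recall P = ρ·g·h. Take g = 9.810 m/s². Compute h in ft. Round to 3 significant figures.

Rearranging P = ρ·g·h for h: h = P/(ρ·g).
P = 0.219 atm = 22190 Pa; ρ = 1440 g/L = 1440 kg/m³; g = 9.810 m/s².
h = 1.571 m
1.571 m × (1 ft / 0.3048 m) = 5.154 ft

5.15 ft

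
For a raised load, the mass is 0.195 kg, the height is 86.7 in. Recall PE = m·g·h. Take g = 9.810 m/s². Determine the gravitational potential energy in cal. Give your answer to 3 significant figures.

1.01 cal

Directly: PE = mgh.
m = 0.195 kg; h = 86.7 in = 2.202 m; g = 9.810 m/s².
PE = 4.213 J  (the unit combination reduces to kg·m²/s² = J)
4.213 J × (1 cal / 4.184 J) = 1.007 cal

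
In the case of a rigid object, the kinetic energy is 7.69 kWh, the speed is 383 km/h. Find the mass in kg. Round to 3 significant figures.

Solving KE = ½mv² for m: m = 2·KE/v².
KE = 7.69 kWh = 2.768×10^7 J; v = 383 km/h = 106.4 m/s.
m = 4892 kg

4890 kg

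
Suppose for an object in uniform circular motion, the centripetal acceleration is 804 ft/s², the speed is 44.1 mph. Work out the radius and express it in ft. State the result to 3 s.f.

Rearranging a = v²/r for r: r = v²/a.
a = 804 ft/s² = 245.1 m/s²; v = 44.1 mph = 19.71 m/s.
r = 1.586 m
1.586 m × (1 ft / 0.3048 m) = 5.203 ft

5.20 ft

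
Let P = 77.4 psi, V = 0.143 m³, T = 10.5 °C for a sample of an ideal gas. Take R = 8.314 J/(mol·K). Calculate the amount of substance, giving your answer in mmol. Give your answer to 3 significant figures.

Rearranging: n = PV/(RT).
P = 77.4 psi = 5.337×10^5 Pa; V = 0.143 m³; T = 10.5 °C = 283.6 K; R = 8.314 J/(mol·K).
n = 32.36 mol
32.36 mol × (1 mmol / 0.001000 mol) = 32360 mmol

32400 mmol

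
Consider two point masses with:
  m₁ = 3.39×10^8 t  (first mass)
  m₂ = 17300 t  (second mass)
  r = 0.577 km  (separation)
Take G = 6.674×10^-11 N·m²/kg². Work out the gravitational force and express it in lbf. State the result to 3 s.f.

From Newton's law of gravitation: F = Gm₁m₂/r².
m₁ = 3.39×10^8 t = 3.390×10^11 kg; m₂ = 17300 t = 1.730×10^7 kg; r = 0.577 km = 577.0 m; G = 6.674×10^-11 N·m²/kg².
F = 1176 N
1176 N × (1 lbf / 4.448 N) = 264.3 lbf

264 lbf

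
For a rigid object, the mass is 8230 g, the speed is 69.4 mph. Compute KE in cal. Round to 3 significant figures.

947 cal

KE is given directly by: KE = ½mv².
m = 8230 g = 8.230 kg; v = 69.4 mph = 31.02 m/s.
KE = 3961 J
3961 J × (1 cal / 4.184 J) = 946.7 cal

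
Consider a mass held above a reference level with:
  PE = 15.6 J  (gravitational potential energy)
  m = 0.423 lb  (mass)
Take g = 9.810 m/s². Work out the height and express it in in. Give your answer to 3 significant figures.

326 in

Solving PE = m·g·h for h: h = PE/(m·g).
PE = 15.6 J; m = 0.423 lb = 0.1919 kg; g = 9.810 m/s².
h = 8.288 m
8.288 m × (1 in / 0.02540 m) = 326.3 in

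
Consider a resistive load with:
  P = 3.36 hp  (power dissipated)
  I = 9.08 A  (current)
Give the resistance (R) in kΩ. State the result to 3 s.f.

Solving P = I²R for R: R = P/I².
P = 3.36 hp = 2506 W; I = 9.08 A.
R = 30.39 Ω
30.39 Ω × (1 kΩ / 1000 Ω) = 0.03039 kΩ

0.0304 kΩ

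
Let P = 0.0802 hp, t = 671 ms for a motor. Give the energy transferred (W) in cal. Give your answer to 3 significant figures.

9.59 cal

Rearranging P = W/t for W: W = P·t.
P = 0.0802 hp = 59.81 W; t = 671 ms = 0.6710 s.
W = 40.13 J
40.13 J × (1 cal / 4.184 J) = 9.591 cal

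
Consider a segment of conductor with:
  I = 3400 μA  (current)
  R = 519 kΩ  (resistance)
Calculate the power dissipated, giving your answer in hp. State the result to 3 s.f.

0.00805 hp

P is given directly by: P = I²R.
I = 3400 μA = 0.003400 A; R = 519 kΩ = 5.190×10^5 Ω.
P = 6.000 W
6.000 W × (1 hp / 745.7 W) = 0.008046 hp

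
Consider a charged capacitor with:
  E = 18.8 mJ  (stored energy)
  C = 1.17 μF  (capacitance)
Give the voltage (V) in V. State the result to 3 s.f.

179 V

Solving E = ½C·V² for V: V = √(2E/C).
E = 18.8 mJ = 0.01880 J; C = 1.17 μF = 1.170×10^-6 F.
V = 179.3 V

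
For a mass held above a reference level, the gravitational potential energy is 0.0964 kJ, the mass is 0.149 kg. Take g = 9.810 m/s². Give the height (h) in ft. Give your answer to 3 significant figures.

216 ft

Rearranging PE = m·g·h for h: h = PE/(m·g).
PE = 0.0964 kJ = 96.40 J; m = 0.149 kg; g = 9.810 m/s².
h = 65.95 m
65.95 m × (1 ft / 0.3048 m) = 216.4 ft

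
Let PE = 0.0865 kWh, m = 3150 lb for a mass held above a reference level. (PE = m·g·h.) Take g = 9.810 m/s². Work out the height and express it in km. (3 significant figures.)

Solving PE = m·g·h for h: h = PE/(m·g).
PE = 0.0865 kWh = 3.114×10^5 J; m = 3150 lb = 1429 kg; g = 9.810 m/s².
h = 22.22 m
22.22 m × (1 km / 1000 m) = 0.02222 km

0.0222 km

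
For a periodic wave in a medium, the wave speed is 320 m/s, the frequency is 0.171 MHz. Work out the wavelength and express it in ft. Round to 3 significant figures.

Rearranging v = f·λ for λ: λ = v/f.
v = 320 m/s; f = 0.171 MHz = 1.710×10^5 Hz.
λ = 0.001871 m
0.001871 m × (1 ft / 0.3048 m) = 0.006140 ft

0.00614 ft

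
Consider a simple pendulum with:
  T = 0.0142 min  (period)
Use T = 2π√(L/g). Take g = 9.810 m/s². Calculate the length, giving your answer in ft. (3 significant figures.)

0.592 ft

Rearranging: L = g·(T/2π)².
T = 0.0142 min = 0.8520 s; g = 9.810 m/s².
L = 0.1804 m
0.1804 m × (1 ft / 0.3048 m) = 0.5918 ft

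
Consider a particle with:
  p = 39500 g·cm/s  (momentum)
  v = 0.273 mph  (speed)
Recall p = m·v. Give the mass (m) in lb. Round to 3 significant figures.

7.14 lb

Rearranging p = m·v for m: m = p/v.
p = 39500 g·cm/s = 0.3950 kg·m/s; v = 0.273 mph = 0.1220 m/s.
m = 3.237 kg
3.237 kg × (1 lb / 0.4536 kg) = 7.135 lb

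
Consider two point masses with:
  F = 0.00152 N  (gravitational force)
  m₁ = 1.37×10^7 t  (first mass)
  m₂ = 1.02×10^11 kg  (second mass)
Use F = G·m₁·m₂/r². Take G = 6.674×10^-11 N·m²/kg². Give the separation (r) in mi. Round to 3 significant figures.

4870 mi

Solving F = G·m₁·m₂/r² for r: r = √(G·m₁m₂/F).
F = 0.00152 N; m₁ = 1.37×10^7 t = 1.370×10^10 kg; m₂ = 1.02×10^11 kg; G = 6.674×10^-11 N·m²/kg².
r = 7.833×10^6 m
7.833×10^6 m × (1 mi / 1609 m) = 4867 mi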